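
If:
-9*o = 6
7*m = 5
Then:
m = 5/7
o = -2/3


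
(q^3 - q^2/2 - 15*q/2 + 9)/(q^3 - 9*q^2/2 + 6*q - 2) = (2*q^2 + 3*q - 9)/(2*q^2 - 5*q + 2)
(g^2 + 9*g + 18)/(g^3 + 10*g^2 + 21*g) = (g + 6)/(g*(g + 7))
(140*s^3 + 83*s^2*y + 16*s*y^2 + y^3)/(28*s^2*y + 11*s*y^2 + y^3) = (5*s + y)/y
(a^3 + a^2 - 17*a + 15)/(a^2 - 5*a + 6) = (a^2 + 4*a - 5)/(a - 2)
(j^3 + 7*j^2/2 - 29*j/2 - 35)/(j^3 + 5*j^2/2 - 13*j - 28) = (j + 5)/(j + 4)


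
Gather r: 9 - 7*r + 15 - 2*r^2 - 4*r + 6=-2*r^2 - 11*r + 30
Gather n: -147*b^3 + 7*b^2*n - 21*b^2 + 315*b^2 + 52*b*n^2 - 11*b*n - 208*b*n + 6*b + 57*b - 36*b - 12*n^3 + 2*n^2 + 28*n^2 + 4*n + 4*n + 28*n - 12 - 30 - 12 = -147*b^3 + 294*b^2 + 27*b - 12*n^3 + n^2*(52*b + 30) + n*(7*b^2 - 219*b + 36) - 54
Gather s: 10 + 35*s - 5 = 35*s + 5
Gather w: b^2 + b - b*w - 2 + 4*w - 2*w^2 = b^2 + b - 2*w^2 + w*(4 - b) - 2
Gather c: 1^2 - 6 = -5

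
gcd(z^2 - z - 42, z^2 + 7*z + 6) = z + 6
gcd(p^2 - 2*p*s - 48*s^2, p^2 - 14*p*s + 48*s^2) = p - 8*s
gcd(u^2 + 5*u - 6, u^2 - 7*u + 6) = u - 1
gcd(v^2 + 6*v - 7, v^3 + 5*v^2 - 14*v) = v + 7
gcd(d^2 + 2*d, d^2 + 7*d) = d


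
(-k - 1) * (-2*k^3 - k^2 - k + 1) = 2*k^4 + 3*k^3 + 2*k^2 - 1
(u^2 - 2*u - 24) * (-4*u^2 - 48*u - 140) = -4*u^4 - 40*u^3 + 52*u^2 + 1432*u + 3360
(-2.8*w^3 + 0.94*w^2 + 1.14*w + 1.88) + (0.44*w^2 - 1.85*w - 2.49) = -2.8*w^3 + 1.38*w^2 - 0.71*w - 0.61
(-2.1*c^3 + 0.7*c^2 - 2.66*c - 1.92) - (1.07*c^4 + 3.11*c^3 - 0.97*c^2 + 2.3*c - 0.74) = -1.07*c^4 - 5.21*c^3 + 1.67*c^2 - 4.96*c - 1.18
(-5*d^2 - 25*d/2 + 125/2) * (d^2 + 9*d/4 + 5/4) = -5*d^4 - 95*d^3/4 + 225*d^2/8 + 125*d + 625/8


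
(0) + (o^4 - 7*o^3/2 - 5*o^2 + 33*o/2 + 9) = o^4 - 7*o^3/2 - 5*o^2 + 33*o/2 + 9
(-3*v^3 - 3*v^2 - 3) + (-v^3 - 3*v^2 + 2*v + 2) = -4*v^3 - 6*v^2 + 2*v - 1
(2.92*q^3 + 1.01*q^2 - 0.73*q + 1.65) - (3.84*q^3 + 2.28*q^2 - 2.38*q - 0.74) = -0.92*q^3 - 1.27*q^2 + 1.65*q + 2.39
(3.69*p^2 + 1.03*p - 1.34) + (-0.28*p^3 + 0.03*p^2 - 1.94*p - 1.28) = -0.28*p^3 + 3.72*p^2 - 0.91*p - 2.62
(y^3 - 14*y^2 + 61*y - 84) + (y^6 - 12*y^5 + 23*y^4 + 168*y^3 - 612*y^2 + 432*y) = y^6 - 12*y^5 + 23*y^4 + 169*y^3 - 626*y^2 + 493*y - 84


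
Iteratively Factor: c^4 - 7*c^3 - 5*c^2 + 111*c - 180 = (c - 3)*(c^3 - 4*c^2 - 17*c + 60) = (c - 3)^2*(c^2 - c - 20) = (c - 3)^2*(c + 4)*(c - 5)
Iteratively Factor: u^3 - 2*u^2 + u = (u - 1)*(u^2 - u) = u*(u - 1)*(u - 1)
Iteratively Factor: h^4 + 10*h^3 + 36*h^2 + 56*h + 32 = (h + 2)*(h^3 + 8*h^2 + 20*h + 16) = (h + 2)^2*(h^2 + 6*h + 8) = (h + 2)^3*(h + 4)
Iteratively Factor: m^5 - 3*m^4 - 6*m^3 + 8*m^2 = (m - 4)*(m^4 + m^3 - 2*m^2) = (m - 4)*(m - 1)*(m^3 + 2*m^2) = m*(m - 4)*(m - 1)*(m^2 + 2*m) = m*(m - 4)*(m - 1)*(m + 2)*(m)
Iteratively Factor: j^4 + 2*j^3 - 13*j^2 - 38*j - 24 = (j + 3)*(j^3 - j^2 - 10*j - 8) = (j - 4)*(j + 3)*(j^2 + 3*j + 2) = (j - 4)*(j + 2)*(j + 3)*(j + 1)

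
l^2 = l^2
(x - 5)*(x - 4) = x^2 - 9*x + 20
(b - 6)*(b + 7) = b^2 + b - 42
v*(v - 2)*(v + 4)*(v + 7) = v^4 + 9*v^3 + 6*v^2 - 56*v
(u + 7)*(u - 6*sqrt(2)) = u^2 - 6*sqrt(2)*u + 7*u - 42*sqrt(2)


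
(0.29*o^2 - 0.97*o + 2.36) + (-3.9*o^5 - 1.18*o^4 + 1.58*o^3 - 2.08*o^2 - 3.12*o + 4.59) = -3.9*o^5 - 1.18*o^4 + 1.58*o^3 - 1.79*o^2 - 4.09*o + 6.95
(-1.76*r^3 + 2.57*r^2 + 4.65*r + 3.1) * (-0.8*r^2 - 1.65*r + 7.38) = 1.408*r^5 + 0.848*r^4 - 20.9493*r^3 + 8.8141*r^2 + 29.202*r + 22.878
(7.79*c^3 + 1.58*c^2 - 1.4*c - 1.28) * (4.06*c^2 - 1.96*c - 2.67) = 31.6274*c^5 - 8.8536*c^4 - 29.5801*c^3 - 6.6714*c^2 + 6.2468*c + 3.4176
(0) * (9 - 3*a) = 0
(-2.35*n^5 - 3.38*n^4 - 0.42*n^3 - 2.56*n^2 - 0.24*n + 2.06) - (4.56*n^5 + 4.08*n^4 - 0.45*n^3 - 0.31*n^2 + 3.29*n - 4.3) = -6.91*n^5 - 7.46*n^4 + 0.03*n^3 - 2.25*n^2 - 3.53*n + 6.36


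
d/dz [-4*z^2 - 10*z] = -8*z - 10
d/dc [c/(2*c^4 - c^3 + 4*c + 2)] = (2*c^4 - c^3 - c*(8*c^3 - 3*c^2 + 4) + 4*c + 2)/(2*c^4 - c^3 + 4*c + 2)^2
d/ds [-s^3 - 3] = -3*s^2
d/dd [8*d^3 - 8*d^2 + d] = 24*d^2 - 16*d + 1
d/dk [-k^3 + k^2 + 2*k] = -3*k^2 + 2*k + 2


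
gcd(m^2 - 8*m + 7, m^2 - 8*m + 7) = m^2 - 8*m + 7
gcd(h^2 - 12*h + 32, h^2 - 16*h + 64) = h - 8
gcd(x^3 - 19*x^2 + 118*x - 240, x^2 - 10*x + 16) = x - 8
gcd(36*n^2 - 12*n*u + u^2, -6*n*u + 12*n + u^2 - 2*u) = -6*n + u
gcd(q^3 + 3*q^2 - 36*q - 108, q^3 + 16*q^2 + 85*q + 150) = q + 6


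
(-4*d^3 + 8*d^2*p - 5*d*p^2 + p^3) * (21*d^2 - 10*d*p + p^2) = -84*d^5 + 208*d^4*p - 189*d^3*p^2 + 79*d^2*p^3 - 15*d*p^4 + p^5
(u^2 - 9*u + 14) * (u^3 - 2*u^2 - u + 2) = u^5 - 11*u^4 + 31*u^3 - 17*u^2 - 32*u + 28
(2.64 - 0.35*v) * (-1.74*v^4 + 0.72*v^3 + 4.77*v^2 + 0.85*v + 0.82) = 0.609*v^5 - 4.8456*v^4 + 0.2313*v^3 + 12.2953*v^2 + 1.957*v + 2.1648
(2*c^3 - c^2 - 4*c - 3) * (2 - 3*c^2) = -6*c^5 + 3*c^4 + 16*c^3 + 7*c^2 - 8*c - 6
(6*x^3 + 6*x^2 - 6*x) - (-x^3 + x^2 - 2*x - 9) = 7*x^3 + 5*x^2 - 4*x + 9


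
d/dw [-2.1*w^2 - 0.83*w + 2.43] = -4.2*w - 0.83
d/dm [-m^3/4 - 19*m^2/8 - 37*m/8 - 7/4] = -3*m^2/4 - 19*m/4 - 37/8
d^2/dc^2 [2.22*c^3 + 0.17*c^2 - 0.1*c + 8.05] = 13.32*c + 0.34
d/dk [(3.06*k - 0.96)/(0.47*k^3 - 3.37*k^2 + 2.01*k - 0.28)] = (-2.8764*k^3 + 11.6658*k^2 - 6.4704*k + 1.0728)/(0.2209*k^6 - 3.1678*k^5 + 13.2463*k^4 - 13.8106*k^3 + 5.9273*k^2 - 1.1256*k + 0.0784)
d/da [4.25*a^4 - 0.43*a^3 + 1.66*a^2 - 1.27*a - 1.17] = 17.0*a^3 - 1.29*a^2 + 3.32*a - 1.27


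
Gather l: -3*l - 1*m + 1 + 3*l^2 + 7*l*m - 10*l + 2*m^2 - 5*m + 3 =3*l^2 + l*(7*m - 13) + 2*m^2 - 6*m + 4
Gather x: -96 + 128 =32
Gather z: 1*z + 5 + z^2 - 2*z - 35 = z^2 - z - 30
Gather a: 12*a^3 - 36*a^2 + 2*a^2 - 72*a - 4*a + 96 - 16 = 12*a^3 - 34*a^2 - 76*a + 80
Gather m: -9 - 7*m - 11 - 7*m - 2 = -14*m - 22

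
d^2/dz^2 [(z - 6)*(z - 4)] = 2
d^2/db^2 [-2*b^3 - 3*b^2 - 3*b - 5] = -12*b - 6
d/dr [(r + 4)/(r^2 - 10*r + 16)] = (r^2 - 10*r - 2*(r - 5)*(r + 4) + 16)/(r^2 - 10*r + 16)^2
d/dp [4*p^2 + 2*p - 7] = 8*p + 2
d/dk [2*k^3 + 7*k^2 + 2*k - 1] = 6*k^2 + 14*k + 2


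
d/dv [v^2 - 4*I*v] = 2*v - 4*I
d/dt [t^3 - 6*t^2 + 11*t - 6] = 3*t^2 - 12*t + 11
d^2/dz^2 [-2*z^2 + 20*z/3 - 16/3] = -4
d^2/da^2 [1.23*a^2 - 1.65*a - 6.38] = 2.46000000000000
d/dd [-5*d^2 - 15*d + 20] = -10*d - 15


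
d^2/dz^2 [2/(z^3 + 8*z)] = 4*(-3*z^2*(z^2 + 8) + (3*z^2 + 8)^2)/(z^3*(z^2 + 8)^3)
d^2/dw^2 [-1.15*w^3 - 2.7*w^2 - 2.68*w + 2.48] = -6.9*w - 5.4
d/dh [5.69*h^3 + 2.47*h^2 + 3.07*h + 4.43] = 17.07*h^2 + 4.94*h + 3.07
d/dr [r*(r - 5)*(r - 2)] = 3*r^2 - 14*r + 10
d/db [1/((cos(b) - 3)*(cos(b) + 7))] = 2*(cos(b) + 2)*sin(b)/((cos(b) - 3)^2*(cos(b) + 7)^2)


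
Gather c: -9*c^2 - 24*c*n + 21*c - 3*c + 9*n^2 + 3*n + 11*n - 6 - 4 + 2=-9*c^2 + c*(18 - 24*n) + 9*n^2 + 14*n - 8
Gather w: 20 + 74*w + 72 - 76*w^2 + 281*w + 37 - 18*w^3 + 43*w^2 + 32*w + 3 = -18*w^3 - 33*w^2 + 387*w + 132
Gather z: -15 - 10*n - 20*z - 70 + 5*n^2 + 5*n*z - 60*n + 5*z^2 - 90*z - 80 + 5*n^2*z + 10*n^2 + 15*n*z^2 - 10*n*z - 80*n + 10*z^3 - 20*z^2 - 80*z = 15*n^2 - 150*n + 10*z^3 + z^2*(15*n - 15) + z*(5*n^2 - 5*n - 190) - 165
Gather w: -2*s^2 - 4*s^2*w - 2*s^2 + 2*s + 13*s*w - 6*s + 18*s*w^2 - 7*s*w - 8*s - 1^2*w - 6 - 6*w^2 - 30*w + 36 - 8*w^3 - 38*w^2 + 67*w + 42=-4*s^2 - 12*s - 8*w^3 + w^2*(18*s - 44) + w*(-4*s^2 + 6*s + 36) + 72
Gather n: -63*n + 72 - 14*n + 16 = 88 - 77*n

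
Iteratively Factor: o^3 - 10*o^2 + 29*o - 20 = (o - 4)*(o^2 - 6*o + 5) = (o - 4)*(o - 1)*(o - 5)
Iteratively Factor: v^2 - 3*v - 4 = (v - 4)*(v + 1)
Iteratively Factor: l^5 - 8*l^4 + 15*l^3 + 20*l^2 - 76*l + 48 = (l - 4)*(l^4 - 4*l^3 - l^2 + 16*l - 12) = (l - 4)*(l - 3)*(l^3 - l^2 - 4*l + 4) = (l - 4)*(l - 3)*(l - 2)*(l^2 + l - 2) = (l - 4)*(l - 3)*(l - 2)*(l + 2)*(l - 1)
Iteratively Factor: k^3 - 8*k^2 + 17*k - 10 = (k - 5)*(k^2 - 3*k + 2) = (k - 5)*(k - 1)*(k - 2)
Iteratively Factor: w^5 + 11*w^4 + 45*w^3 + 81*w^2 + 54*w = (w + 3)*(w^4 + 8*w^3 + 21*w^2 + 18*w) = (w + 3)^2*(w^3 + 5*w^2 + 6*w) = (w + 2)*(w + 3)^2*(w^2 + 3*w) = (w + 2)*(w + 3)^3*(w)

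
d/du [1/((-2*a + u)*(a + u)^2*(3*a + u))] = ((a + u)*(2*a - u) - (a + u)*(3*a + u) + 2*(2*a - u)*(3*a + u))/((a + u)^3*(2*a - u)^2*(3*a + u)^2)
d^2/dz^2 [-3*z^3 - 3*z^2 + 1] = -18*z - 6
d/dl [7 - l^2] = -2*l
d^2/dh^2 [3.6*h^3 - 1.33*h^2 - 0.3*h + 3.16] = 21.6*h - 2.66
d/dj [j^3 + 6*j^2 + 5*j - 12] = 3*j^2 + 12*j + 5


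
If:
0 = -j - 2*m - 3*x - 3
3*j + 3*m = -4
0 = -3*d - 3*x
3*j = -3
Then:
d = 4/9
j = -1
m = -1/3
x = -4/9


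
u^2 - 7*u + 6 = (u - 6)*(u - 1)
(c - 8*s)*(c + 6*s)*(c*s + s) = c^3*s - 2*c^2*s^2 + c^2*s - 48*c*s^3 - 2*c*s^2 - 48*s^3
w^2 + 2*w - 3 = (w - 1)*(w + 3)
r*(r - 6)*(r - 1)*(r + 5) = r^4 - 2*r^3 - 29*r^2 + 30*r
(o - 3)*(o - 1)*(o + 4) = o^3 - 13*o + 12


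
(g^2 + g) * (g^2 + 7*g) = g^4 + 8*g^3 + 7*g^2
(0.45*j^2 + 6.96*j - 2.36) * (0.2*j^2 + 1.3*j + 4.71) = 0.09*j^4 + 1.977*j^3 + 10.6955*j^2 + 29.7136*j - 11.1156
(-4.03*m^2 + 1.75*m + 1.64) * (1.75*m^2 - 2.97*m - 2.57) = -7.0525*m^4 + 15.0316*m^3 + 8.0296*m^2 - 9.3683*m - 4.2148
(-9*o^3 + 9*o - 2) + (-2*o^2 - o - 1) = -9*o^3 - 2*o^2 + 8*o - 3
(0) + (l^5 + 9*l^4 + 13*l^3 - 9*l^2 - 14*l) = l^5 + 9*l^4 + 13*l^3 - 9*l^2 - 14*l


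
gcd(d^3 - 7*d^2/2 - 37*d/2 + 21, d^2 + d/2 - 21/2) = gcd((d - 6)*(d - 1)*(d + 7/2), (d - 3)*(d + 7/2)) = d + 7/2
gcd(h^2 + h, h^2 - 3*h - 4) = h + 1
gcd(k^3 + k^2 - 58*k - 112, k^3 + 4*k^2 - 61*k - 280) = k^2 - k - 56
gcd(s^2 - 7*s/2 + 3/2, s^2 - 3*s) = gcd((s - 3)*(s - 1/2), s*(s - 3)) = s - 3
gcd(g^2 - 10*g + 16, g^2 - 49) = 1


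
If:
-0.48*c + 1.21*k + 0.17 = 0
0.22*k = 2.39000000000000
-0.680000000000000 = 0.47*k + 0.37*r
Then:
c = 27.74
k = 10.86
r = -15.64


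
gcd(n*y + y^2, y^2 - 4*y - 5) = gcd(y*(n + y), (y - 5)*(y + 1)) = 1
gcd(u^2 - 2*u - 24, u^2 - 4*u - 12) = u - 6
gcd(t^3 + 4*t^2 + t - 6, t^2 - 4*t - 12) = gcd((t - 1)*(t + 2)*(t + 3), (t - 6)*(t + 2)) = t + 2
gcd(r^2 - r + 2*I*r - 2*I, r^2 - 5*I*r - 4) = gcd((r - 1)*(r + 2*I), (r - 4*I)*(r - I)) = 1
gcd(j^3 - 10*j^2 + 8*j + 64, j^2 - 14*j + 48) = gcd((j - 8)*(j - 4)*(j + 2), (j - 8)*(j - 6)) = j - 8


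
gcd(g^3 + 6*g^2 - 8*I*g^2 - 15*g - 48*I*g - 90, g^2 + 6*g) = g + 6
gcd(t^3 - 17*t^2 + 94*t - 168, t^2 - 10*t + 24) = t^2 - 10*t + 24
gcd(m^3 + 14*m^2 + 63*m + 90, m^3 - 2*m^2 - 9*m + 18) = m + 3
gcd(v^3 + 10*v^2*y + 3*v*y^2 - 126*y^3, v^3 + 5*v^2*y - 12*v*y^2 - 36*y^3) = -v^2 - 3*v*y + 18*y^2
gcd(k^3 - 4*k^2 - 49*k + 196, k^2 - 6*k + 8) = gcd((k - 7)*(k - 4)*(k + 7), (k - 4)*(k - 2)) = k - 4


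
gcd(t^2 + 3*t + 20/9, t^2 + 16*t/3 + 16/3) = t + 4/3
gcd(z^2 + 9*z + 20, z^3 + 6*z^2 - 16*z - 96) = z + 4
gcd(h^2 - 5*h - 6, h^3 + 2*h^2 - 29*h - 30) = h + 1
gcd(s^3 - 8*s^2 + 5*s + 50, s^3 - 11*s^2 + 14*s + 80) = s^2 - 3*s - 10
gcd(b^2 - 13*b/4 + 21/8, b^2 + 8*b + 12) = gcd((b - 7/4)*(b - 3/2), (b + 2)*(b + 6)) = 1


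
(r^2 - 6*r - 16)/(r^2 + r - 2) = (r - 8)/(r - 1)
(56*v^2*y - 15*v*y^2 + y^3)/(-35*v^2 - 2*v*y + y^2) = y*(-8*v + y)/(5*v + y)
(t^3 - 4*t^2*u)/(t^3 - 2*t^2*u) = (t - 4*u)/(t - 2*u)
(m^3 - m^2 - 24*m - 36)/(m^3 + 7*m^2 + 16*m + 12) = (m - 6)/(m + 2)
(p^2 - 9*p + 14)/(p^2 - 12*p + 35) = (p - 2)/(p - 5)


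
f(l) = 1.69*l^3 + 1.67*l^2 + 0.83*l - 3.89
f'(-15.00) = 1091.48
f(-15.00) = -5344.34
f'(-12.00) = 690.83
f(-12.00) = -2693.69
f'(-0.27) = 0.30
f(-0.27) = -4.03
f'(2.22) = 33.23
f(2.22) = 24.67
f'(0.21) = 1.75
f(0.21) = -3.63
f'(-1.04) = 2.84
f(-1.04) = -4.85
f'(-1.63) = 8.86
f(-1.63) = -8.12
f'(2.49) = 40.58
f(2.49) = 34.62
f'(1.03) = 9.65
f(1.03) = 0.58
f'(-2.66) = 27.82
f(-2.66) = -26.09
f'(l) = 5.07*l^2 + 3.34*l + 0.83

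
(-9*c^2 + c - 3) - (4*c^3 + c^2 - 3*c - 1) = -4*c^3 - 10*c^2 + 4*c - 2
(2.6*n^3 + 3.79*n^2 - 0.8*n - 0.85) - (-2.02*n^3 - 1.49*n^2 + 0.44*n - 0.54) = 4.62*n^3 + 5.28*n^2 - 1.24*n - 0.31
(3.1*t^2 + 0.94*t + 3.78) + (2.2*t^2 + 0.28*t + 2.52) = 5.3*t^2 + 1.22*t + 6.3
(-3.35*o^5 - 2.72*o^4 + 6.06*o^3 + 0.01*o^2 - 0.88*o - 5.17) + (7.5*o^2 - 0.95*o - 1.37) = -3.35*o^5 - 2.72*o^4 + 6.06*o^3 + 7.51*o^2 - 1.83*o - 6.54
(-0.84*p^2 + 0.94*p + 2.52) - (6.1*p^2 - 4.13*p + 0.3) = -6.94*p^2 + 5.07*p + 2.22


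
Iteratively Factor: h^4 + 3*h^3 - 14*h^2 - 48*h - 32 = (h - 4)*(h^3 + 7*h^2 + 14*h + 8) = (h - 4)*(h + 2)*(h^2 + 5*h + 4) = (h - 4)*(h + 2)*(h + 4)*(h + 1)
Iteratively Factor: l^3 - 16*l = (l - 4)*(l^2 + 4*l) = l*(l - 4)*(l + 4)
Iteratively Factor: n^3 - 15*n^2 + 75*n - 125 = (n - 5)*(n^2 - 10*n + 25) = (n - 5)^2*(n - 5)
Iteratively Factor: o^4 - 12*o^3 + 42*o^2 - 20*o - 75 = (o - 5)*(o^3 - 7*o^2 + 7*o + 15) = (o - 5)^2*(o^2 - 2*o - 3) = (o - 5)^2*(o - 3)*(o + 1)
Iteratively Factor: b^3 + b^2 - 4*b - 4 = (b + 2)*(b^2 - b - 2) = (b + 1)*(b + 2)*(b - 2)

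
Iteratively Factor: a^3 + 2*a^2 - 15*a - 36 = (a - 4)*(a^2 + 6*a + 9) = (a - 4)*(a + 3)*(a + 3)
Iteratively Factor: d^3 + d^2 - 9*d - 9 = (d - 3)*(d^2 + 4*d + 3) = (d - 3)*(d + 1)*(d + 3)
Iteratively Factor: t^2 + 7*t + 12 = (t + 3)*(t + 4)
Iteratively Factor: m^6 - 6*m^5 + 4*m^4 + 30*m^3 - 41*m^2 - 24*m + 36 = (m - 3)*(m^5 - 3*m^4 - 5*m^3 + 15*m^2 + 4*m - 12) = (m - 3)*(m + 2)*(m^4 - 5*m^3 + 5*m^2 + 5*m - 6) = (m - 3)*(m + 1)*(m + 2)*(m^3 - 6*m^2 + 11*m - 6) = (m - 3)^2*(m + 1)*(m + 2)*(m^2 - 3*m + 2) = (m - 3)^2*(m - 1)*(m + 1)*(m + 2)*(m - 2)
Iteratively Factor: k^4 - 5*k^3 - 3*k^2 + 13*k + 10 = (k + 1)*(k^3 - 6*k^2 + 3*k + 10) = (k + 1)^2*(k^2 - 7*k + 10) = (k - 2)*(k + 1)^2*(k - 5)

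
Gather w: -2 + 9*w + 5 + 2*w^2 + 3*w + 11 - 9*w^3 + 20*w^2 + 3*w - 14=-9*w^3 + 22*w^2 + 15*w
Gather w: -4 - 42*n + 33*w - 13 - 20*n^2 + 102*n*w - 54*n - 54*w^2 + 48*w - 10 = -20*n^2 - 96*n - 54*w^2 + w*(102*n + 81) - 27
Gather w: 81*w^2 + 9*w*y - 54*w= 81*w^2 + w*(9*y - 54)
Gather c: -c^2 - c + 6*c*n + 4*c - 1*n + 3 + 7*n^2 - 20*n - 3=-c^2 + c*(6*n + 3) + 7*n^2 - 21*n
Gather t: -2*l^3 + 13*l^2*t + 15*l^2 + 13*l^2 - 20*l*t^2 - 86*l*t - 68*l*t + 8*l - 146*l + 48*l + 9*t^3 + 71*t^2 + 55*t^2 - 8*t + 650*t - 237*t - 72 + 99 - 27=-2*l^3 + 28*l^2 - 90*l + 9*t^3 + t^2*(126 - 20*l) + t*(13*l^2 - 154*l + 405)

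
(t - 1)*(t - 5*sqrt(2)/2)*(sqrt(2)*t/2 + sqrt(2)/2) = sqrt(2)*t^3/2 - 5*t^2/2 - sqrt(2)*t/2 + 5/2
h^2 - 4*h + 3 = (h - 3)*(h - 1)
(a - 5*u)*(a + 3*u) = a^2 - 2*a*u - 15*u^2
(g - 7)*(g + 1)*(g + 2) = g^3 - 4*g^2 - 19*g - 14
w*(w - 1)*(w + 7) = w^3 + 6*w^2 - 7*w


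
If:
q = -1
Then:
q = -1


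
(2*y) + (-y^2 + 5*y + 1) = -y^2 + 7*y + 1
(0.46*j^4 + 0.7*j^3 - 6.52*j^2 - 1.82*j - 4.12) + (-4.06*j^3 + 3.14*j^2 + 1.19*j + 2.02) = 0.46*j^4 - 3.36*j^3 - 3.38*j^2 - 0.63*j - 2.1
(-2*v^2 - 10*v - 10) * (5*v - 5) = -10*v^3 - 40*v^2 + 50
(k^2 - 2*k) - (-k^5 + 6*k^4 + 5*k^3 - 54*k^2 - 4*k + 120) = k^5 - 6*k^4 - 5*k^3 + 55*k^2 + 2*k - 120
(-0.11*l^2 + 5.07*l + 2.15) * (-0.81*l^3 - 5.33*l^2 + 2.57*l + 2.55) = 0.0891*l^5 - 3.5204*l^4 - 29.0473*l^3 + 1.2899*l^2 + 18.454*l + 5.4825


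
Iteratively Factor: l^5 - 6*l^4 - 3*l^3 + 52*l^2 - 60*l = (l - 2)*(l^4 - 4*l^3 - 11*l^2 + 30*l) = l*(l - 2)*(l^3 - 4*l^2 - 11*l + 30) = l*(l - 2)*(l + 3)*(l^2 - 7*l + 10) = l*(l - 5)*(l - 2)*(l + 3)*(l - 2)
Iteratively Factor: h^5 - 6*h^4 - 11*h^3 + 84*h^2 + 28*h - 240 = (h - 4)*(h^4 - 2*h^3 - 19*h^2 + 8*h + 60) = (h - 5)*(h - 4)*(h^3 + 3*h^2 - 4*h - 12) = (h - 5)*(h - 4)*(h + 3)*(h^2 - 4) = (h - 5)*(h - 4)*(h - 2)*(h + 3)*(h + 2)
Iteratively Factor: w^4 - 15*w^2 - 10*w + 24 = (w - 4)*(w^3 + 4*w^2 + w - 6) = (w - 4)*(w + 3)*(w^2 + w - 2) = (w - 4)*(w + 2)*(w + 3)*(w - 1)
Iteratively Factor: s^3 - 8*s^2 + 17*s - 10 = (s - 1)*(s^2 - 7*s + 10) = (s - 5)*(s - 1)*(s - 2)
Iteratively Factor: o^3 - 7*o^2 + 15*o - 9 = (o - 3)*(o^2 - 4*o + 3) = (o - 3)*(o - 1)*(o - 3)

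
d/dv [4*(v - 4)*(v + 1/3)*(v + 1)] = 12*v^2 - 64*v/3 - 20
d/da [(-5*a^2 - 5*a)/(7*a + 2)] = 5*(-7*a^2 - 4*a - 2)/(49*a^2 + 28*a + 4)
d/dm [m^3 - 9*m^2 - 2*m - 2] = 3*m^2 - 18*m - 2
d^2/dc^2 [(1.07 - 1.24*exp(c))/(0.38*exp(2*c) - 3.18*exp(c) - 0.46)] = (-0.179056*exp(4*c) - 0.880383999999998*exp(3*c) - 5.179476*exp(2*c) + 13.382284*exp(c) - 1.82758)*exp(c)/(0.054872*exp(6*c) - 1.377576*exp(5*c) + 11.328864*exp(4*c) - 28.822248*exp(3*c) - 13.713888*exp(2*c) - 2.018664*exp(c) - 0.097336)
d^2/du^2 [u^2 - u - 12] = 2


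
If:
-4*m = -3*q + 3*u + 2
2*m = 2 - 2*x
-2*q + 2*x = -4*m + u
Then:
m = 1 - x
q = 2 - 10*x/9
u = 2*x/9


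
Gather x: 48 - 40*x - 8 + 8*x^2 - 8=8*x^2 - 40*x + 32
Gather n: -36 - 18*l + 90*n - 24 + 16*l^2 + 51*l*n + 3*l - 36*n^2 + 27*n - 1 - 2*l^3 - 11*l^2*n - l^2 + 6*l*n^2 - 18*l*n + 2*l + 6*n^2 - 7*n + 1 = -2*l^3 + 15*l^2 - 13*l + n^2*(6*l - 30) + n*(-11*l^2 + 33*l + 110) - 60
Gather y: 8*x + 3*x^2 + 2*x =3*x^2 + 10*x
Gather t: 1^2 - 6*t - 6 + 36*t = 30*t - 5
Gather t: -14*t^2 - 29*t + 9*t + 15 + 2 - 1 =-14*t^2 - 20*t + 16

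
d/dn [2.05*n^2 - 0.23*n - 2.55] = 4.1*n - 0.23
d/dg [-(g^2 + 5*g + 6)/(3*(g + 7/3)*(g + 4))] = 2*(-2*g^2 - 10*g - 13)/(9*g^4 + 114*g^3 + 529*g^2 + 1064*g + 784)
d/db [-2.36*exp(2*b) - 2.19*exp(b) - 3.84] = (-4.72*exp(b) - 2.19)*exp(b)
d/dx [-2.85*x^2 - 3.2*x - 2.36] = -5.7*x - 3.2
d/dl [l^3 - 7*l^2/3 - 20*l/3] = 3*l^2 - 14*l/3 - 20/3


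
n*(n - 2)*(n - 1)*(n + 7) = n^4 + 4*n^3 - 19*n^2 + 14*n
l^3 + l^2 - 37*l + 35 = (l - 5)*(l - 1)*(l + 7)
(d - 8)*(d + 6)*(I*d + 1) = I*d^3 + d^2 - 2*I*d^2 - 2*d - 48*I*d - 48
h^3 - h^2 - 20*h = h*(h - 5)*(h + 4)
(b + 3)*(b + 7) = b^2 + 10*b + 21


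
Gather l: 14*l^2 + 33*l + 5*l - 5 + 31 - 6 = 14*l^2 + 38*l + 20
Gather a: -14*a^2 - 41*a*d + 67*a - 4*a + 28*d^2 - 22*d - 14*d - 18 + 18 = -14*a^2 + a*(63 - 41*d) + 28*d^2 - 36*d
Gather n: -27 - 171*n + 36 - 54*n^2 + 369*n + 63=-54*n^2 + 198*n + 72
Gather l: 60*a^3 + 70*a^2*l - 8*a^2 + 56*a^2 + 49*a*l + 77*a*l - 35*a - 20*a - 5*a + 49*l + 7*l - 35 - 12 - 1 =60*a^3 + 48*a^2 - 60*a + l*(70*a^2 + 126*a + 56) - 48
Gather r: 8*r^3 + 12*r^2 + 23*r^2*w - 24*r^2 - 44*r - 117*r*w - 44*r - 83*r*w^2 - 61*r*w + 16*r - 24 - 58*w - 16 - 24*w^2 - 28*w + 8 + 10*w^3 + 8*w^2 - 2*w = 8*r^3 + r^2*(23*w - 12) + r*(-83*w^2 - 178*w - 72) + 10*w^3 - 16*w^2 - 88*w - 32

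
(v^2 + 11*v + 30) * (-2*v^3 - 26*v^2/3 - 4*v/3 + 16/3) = -2*v^5 - 92*v^4/3 - 470*v^3/3 - 808*v^2/3 + 56*v/3 + 160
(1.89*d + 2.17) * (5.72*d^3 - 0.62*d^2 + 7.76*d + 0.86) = 10.8108*d^4 + 11.2406*d^3 + 13.321*d^2 + 18.4646*d + 1.8662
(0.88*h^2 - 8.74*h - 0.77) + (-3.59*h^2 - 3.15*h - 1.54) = -2.71*h^2 - 11.89*h - 2.31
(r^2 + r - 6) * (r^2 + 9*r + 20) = r^4 + 10*r^3 + 23*r^2 - 34*r - 120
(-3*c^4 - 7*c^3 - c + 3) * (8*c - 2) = -24*c^5 - 50*c^4 + 14*c^3 - 8*c^2 + 26*c - 6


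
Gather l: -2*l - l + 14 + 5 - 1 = 18 - 3*l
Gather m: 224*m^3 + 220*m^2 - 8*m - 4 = 224*m^3 + 220*m^2 - 8*m - 4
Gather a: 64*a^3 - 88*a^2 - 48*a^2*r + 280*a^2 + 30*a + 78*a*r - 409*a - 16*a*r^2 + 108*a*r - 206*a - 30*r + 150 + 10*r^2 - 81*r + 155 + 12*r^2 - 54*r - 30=64*a^3 + a^2*(192 - 48*r) + a*(-16*r^2 + 186*r - 585) + 22*r^2 - 165*r + 275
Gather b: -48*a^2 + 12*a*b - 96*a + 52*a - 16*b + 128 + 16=-48*a^2 - 44*a + b*(12*a - 16) + 144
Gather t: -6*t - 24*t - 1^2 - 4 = -30*t - 5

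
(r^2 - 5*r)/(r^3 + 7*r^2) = (r - 5)/(r*(r + 7))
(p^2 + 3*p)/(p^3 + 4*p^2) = (p + 3)/(p*(p + 4))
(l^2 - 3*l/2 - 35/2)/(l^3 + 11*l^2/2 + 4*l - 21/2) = (l - 5)/(l^2 + 2*l - 3)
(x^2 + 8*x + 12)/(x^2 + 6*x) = (x + 2)/x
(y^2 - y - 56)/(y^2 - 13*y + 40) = (y + 7)/(y - 5)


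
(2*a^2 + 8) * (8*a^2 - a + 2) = 16*a^4 - 2*a^3 + 68*a^2 - 8*a + 16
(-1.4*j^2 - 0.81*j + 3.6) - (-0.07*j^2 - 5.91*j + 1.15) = -1.33*j^2 + 5.1*j + 2.45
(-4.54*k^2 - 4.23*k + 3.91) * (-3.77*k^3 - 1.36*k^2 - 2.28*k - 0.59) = 17.1158*k^5 + 22.1215*k^4 + 1.3633*k^3 + 7.0054*k^2 - 6.4191*k - 2.3069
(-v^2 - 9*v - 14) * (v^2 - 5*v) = -v^4 - 4*v^3 + 31*v^2 + 70*v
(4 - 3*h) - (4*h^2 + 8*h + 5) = -4*h^2 - 11*h - 1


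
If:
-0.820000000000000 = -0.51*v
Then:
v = 1.61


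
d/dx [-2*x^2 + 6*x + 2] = 6 - 4*x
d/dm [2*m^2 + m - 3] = 4*m + 1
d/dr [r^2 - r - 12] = 2*r - 1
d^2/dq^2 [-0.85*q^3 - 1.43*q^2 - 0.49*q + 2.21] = -5.1*q - 2.86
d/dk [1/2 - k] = -1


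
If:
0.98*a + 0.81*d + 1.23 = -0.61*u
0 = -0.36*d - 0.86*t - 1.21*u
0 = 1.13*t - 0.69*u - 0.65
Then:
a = 3.36127415567997*u - 0.11933357413762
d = -4.81981317600787*u - 1.37413962635202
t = 0.610619469026549*u + 0.575221238938053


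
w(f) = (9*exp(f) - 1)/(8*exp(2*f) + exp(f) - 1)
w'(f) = (9*exp(f) - 1)*(-16*exp(2*f) - exp(f))/(8*exp(2*f) + exp(f) - 1)^2 + 9*exp(f)/(8*exp(2*f) + exp(f) - 1)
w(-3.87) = 0.83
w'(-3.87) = -0.17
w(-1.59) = -1.80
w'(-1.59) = -7.34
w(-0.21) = 1.24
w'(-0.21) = -1.34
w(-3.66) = 0.79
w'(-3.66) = -0.21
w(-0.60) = 2.01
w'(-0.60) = -2.99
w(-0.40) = 1.54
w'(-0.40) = -1.86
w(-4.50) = 0.91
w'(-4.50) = -0.09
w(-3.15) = 0.65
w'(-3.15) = -0.36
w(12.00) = 0.00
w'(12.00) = 0.00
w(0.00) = 1.00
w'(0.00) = -1.00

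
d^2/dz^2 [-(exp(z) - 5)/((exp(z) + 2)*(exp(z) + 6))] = (-exp(4*z) + 28*exp(3*z) + 192*exp(2*z) + 176*exp(z) - 624)*exp(z)/(exp(6*z) + 24*exp(5*z) + 228*exp(4*z) + 1088*exp(3*z) + 2736*exp(2*z) + 3456*exp(z) + 1728)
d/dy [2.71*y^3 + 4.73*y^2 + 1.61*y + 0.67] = 8.13*y^2 + 9.46*y + 1.61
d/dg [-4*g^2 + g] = 1 - 8*g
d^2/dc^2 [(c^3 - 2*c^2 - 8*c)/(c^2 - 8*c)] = 80/(c^3 - 24*c^2 + 192*c - 512)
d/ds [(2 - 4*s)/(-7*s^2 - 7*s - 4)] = 2*(-14*s^2 + 14*s + 15)/(49*s^4 + 98*s^3 + 105*s^2 + 56*s + 16)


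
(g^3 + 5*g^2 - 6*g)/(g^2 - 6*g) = (g^2 + 5*g - 6)/(g - 6)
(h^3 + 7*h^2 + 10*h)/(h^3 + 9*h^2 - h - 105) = h*(h + 2)/(h^2 + 4*h - 21)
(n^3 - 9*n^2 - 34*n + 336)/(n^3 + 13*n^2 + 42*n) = (n^2 - 15*n + 56)/(n*(n + 7))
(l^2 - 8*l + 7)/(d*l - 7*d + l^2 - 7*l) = (l - 1)/(d + l)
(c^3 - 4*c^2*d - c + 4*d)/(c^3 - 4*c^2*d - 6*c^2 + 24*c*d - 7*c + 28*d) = (c - 1)/(c - 7)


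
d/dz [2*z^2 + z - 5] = 4*z + 1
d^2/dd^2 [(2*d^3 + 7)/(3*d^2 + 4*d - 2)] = 2*(44*d^3 + 141*d^2 + 276*d + 154)/(27*d^6 + 108*d^5 + 90*d^4 - 80*d^3 - 60*d^2 + 48*d - 8)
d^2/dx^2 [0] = 0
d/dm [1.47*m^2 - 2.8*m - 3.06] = 2.94*m - 2.8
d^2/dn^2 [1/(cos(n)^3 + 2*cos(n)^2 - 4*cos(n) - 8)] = (-18*sin(n)^4 + 68*sin(n)^2 + 5*cos(n) + 7*cos(3*n) - 18)/(2*(cos(n) - 2)^3*(cos(n) + 2)^4)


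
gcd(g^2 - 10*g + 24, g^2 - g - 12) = g - 4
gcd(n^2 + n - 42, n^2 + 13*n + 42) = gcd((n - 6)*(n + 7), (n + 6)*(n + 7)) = n + 7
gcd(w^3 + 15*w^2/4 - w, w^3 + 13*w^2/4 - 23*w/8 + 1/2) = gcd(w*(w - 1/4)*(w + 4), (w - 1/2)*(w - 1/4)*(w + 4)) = w^2 + 15*w/4 - 1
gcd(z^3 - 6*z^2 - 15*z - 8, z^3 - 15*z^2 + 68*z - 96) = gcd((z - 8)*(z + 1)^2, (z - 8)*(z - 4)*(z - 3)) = z - 8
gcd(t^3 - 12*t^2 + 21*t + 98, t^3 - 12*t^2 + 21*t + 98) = t^3 - 12*t^2 + 21*t + 98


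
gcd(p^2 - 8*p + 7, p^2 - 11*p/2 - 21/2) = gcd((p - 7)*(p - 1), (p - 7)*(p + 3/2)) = p - 7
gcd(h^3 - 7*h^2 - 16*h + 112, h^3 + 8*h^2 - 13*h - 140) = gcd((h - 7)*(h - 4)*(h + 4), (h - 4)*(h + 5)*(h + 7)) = h - 4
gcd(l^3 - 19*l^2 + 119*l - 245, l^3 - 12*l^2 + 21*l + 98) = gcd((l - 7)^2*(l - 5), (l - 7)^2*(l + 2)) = l^2 - 14*l + 49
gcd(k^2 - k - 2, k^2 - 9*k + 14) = k - 2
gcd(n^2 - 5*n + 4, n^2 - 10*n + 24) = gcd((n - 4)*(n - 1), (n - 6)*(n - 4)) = n - 4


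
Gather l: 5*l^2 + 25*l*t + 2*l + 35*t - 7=5*l^2 + l*(25*t + 2) + 35*t - 7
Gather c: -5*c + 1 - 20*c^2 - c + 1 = -20*c^2 - 6*c + 2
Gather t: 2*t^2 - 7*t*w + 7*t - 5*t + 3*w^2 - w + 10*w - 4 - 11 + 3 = 2*t^2 + t*(2 - 7*w) + 3*w^2 + 9*w - 12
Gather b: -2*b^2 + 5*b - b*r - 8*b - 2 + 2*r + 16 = -2*b^2 + b*(-r - 3) + 2*r + 14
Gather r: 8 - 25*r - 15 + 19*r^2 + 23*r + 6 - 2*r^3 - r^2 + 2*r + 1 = -2*r^3 + 18*r^2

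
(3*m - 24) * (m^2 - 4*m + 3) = 3*m^3 - 36*m^2 + 105*m - 72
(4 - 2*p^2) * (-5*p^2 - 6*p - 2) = 10*p^4 + 12*p^3 - 16*p^2 - 24*p - 8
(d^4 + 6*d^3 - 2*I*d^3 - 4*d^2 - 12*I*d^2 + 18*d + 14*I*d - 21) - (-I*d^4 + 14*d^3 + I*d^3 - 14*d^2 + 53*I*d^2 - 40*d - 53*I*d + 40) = d^4 + I*d^4 - 8*d^3 - 3*I*d^3 + 10*d^2 - 65*I*d^2 + 58*d + 67*I*d - 61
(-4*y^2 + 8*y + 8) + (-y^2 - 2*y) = -5*y^2 + 6*y + 8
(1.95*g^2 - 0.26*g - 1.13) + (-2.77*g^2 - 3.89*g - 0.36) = -0.82*g^2 - 4.15*g - 1.49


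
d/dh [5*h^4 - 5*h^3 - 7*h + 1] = 20*h^3 - 15*h^2 - 7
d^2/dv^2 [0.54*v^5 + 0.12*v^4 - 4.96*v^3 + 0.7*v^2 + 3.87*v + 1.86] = 10.8*v^3 + 1.44*v^2 - 29.76*v + 1.4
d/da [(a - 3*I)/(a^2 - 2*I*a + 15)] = (a^2 - 2*I*a - 2*(a - 3*I)*(a - I) + 15)/(a^2 - 2*I*a + 15)^2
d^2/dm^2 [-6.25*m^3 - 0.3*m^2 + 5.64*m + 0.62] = -37.5*m - 0.6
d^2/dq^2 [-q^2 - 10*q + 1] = -2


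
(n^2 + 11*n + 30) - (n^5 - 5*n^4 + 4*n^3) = -n^5 + 5*n^4 - 4*n^3 + n^2 + 11*n + 30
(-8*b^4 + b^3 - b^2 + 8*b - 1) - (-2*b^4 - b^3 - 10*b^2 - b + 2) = -6*b^4 + 2*b^3 + 9*b^2 + 9*b - 3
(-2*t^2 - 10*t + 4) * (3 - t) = 2*t^3 + 4*t^2 - 34*t + 12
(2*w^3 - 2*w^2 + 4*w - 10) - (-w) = 2*w^3 - 2*w^2 + 5*w - 10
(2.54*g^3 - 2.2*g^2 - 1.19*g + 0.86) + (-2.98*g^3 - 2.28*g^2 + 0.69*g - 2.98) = -0.44*g^3 - 4.48*g^2 - 0.5*g - 2.12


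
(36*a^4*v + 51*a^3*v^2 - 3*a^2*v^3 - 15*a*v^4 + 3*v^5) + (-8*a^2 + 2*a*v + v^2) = 36*a^4*v + 51*a^3*v^2 - 3*a^2*v^3 - 8*a^2 - 15*a*v^4 + 2*a*v + 3*v^5 + v^2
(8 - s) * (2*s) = -2*s^2 + 16*s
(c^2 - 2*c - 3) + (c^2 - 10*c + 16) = 2*c^2 - 12*c + 13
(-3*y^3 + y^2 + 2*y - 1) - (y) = -3*y^3 + y^2 + y - 1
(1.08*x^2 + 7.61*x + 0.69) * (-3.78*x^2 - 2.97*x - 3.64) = -4.0824*x^4 - 31.9734*x^3 - 29.1411*x^2 - 29.7497*x - 2.5116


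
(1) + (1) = 2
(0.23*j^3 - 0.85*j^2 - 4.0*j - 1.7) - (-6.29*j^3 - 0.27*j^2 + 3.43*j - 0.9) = 6.52*j^3 - 0.58*j^2 - 7.43*j - 0.8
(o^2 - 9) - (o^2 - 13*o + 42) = 13*o - 51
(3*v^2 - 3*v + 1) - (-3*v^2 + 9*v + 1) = 6*v^2 - 12*v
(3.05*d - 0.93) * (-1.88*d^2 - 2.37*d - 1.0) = -5.734*d^3 - 5.4801*d^2 - 0.845899999999999*d + 0.93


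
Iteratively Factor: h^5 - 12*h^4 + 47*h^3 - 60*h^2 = (h)*(h^4 - 12*h^3 + 47*h^2 - 60*h) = h*(h - 5)*(h^3 - 7*h^2 + 12*h) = h*(h - 5)*(h - 4)*(h^2 - 3*h) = h^2*(h - 5)*(h - 4)*(h - 3)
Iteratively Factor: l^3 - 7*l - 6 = (l + 2)*(l^2 - 2*l - 3) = (l - 3)*(l + 2)*(l + 1)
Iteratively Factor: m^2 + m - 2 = (m + 2)*(m - 1)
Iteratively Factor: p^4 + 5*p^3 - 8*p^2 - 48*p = (p)*(p^3 + 5*p^2 - 8*p - 48) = p*(p + 4)*(p^2 + p - 12) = p*(p - 3)*(p + 4)*(p + 4)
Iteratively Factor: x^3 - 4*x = (x - 2)*(x^2 + 2*x) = (x - 2)*(x + 2)*(x)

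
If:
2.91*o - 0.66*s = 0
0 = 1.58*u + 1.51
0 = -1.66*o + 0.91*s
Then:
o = 0.00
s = 0.00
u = -0.96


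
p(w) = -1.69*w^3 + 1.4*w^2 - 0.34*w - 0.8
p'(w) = -5.07*w^2 + 2.8*w - 0.34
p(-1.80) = 14.20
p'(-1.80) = -21.81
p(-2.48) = 34.43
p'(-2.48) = -38.47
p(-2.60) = 39.25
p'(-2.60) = -41.89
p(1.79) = -6.62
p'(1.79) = -11.57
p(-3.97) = 128.36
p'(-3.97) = -91.36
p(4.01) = -88.62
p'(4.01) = -70.64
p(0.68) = -0.92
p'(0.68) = -0.78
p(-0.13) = -0.73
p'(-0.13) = -0.79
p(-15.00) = 6023.05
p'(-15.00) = -1183.09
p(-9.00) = 1347.67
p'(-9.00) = -436.21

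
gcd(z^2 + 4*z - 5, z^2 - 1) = z - 1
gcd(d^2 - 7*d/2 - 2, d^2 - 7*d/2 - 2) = d^2 - 7*d/2 - 2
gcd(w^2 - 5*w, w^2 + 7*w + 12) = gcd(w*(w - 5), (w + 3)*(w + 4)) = 1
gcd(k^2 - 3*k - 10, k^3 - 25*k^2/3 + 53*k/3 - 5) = k - 5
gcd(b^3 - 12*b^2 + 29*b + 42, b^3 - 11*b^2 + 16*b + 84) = b^2 - 13*b + 42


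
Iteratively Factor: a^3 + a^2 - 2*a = (a - 1)*(a^2 + 2*a) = (a - 1)*(a + 2)*(a)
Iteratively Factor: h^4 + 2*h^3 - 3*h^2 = (h)*(h^3 + 2*h^2 - 3*h) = h^2*(h^2 + 2*h - 3) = h^2*(h - 1)*(h + 3)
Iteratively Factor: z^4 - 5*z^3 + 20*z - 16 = (z - 2)*(z^3 - 3*z^2 - 6*z + 8) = (z - 2)*(z + 2)*(z^2 - 5*z + 4) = (z - 4)*(z - 2)*(z + 2)*(z - 1)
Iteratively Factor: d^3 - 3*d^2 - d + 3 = (d - 3)*(d^2 - 1) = (d - 3)*(d + 1)*(d - 1)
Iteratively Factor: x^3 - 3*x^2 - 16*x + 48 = (x - 4)*(x^2 + x - 12) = (x - 4)*(x - 3)*(x + 4)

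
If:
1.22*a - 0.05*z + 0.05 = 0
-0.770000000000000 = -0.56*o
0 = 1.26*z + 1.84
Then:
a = -0.10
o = 1.38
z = -1.46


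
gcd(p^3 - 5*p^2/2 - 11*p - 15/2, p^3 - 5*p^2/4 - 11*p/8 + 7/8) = p + 1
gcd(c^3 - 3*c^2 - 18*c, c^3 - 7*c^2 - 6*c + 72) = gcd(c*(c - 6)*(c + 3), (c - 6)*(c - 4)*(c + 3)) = c^2 - 3*c - 18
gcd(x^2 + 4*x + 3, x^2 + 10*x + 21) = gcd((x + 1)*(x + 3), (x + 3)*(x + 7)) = x + 3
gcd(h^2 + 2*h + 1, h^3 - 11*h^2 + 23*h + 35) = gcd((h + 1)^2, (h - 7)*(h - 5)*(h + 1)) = h + 1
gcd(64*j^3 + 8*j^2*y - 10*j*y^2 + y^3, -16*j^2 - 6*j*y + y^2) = -16*j^2 - 6*j*y + y^2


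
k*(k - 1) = k^2 - k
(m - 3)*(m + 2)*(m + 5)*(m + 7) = m^4 + 11*m^3 + 17*m^2 - 107*m - 210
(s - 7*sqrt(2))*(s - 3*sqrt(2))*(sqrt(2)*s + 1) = sqrt(2)*s^3 - 19*s^2 + 32*sqrt(2)*s + 42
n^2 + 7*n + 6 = (n + 1)*(n + 6)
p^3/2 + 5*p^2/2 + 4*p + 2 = (p/2 + 1/2)*(p + 2)^2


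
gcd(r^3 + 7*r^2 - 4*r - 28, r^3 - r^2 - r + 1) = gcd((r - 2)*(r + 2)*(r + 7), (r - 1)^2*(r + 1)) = 1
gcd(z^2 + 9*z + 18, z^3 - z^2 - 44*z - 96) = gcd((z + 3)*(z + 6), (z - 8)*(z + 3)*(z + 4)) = z + 3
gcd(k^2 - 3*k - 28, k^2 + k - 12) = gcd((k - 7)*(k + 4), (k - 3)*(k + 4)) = k + 4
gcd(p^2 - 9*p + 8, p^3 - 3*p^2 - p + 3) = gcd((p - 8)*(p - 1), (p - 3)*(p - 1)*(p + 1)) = p - 1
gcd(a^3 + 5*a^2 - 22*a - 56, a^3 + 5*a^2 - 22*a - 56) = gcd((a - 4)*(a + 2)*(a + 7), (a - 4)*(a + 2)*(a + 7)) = a^3 + 5*a^2 - 22*a - 56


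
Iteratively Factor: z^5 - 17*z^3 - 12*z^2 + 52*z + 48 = (z + 1)*(z^4 - z^3 - 16*z^2 + 4*z + 48) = (z - 2)*(z + 1)*(z^3 + z^2 - 14*z - 24) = (z - 2)*(z + 1)*(z + 2)*(z^2 - z - 12) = (z - 4)*(z - 2)*(z + 1)*(z + 2)*(z + 3)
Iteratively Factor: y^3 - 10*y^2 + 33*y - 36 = (y - 4)*(y^2 - 6*y + 9) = (y - 4)*(y - 3)*(y - 3)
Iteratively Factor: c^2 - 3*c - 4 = (c + 1)*(c - 4)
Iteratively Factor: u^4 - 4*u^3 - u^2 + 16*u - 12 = (u - 1)*(u^3 - 3*u^2 - 4*u + 12) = (u - 2)*(u - 1)*(u^2 - u - 6) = (u - 3)*(u - 2)*(u - 1)*(u + 2)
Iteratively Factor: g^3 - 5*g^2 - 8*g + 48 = (g - 4)*(g^2 - g - 12) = (g - 4)*(g + 3)*(g - 4)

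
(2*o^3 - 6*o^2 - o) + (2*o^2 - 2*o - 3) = 2*o^3 - 4*o^2 - 3*o - 3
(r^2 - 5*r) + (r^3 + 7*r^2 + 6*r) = r^3 + 8*r^2 + r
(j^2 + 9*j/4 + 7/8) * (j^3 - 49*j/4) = j^5 + 9*j^4/4 - 91*j^3/8 - 441*j^2/16 - 343*j/32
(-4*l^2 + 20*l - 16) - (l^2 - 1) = -5*l^2 + 20*l - 15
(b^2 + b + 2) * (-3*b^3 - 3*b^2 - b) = -3*b^5 - 6*b^4 - 10*b^3 - 7*b^2 - 2*b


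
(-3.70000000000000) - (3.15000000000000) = -6.85000000000000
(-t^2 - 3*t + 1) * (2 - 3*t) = 3*t^3 + 7*t^2 - 9*t + 2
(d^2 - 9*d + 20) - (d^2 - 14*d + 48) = 5*d - 28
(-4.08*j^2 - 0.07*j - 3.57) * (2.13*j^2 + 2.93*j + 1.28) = -8.6904*j^4 - 12.1035*j^3 - 13.0316*j^2 - 10.5497*j - 4.5696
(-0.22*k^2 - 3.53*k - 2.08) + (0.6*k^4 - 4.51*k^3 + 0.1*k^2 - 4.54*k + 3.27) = 0.6*k^4 - 4.51*k^3 - 0.12*k^2 - 8.07*k + 1.19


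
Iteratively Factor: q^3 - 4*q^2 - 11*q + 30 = (q - 5)*(q^2 + q - 6) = (q - 5)*(q + 3)*(q - 2)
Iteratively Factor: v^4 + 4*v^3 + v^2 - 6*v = (v + 2)*(v^3 + 2*v^2 - 3*v) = (v + 2)*(v + 3)*(v^2 - v) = v*(v + 2)*(v + 3)*(v - 1)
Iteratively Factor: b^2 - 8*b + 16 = (b - 4)*(b - 4)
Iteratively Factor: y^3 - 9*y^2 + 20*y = (y)*(y^2 - 9*y + 20) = y*(y - 4)*(y - 5)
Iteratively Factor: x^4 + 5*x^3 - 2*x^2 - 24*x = (x)*(x^3 + 5*x^2 - 2*x - 24) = x*(x - 2)*(x^2 + 7*x + 12) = x*(x - 2)*(x + 4)*(x + 3)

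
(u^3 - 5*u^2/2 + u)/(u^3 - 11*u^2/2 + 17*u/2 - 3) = u/(u - 3)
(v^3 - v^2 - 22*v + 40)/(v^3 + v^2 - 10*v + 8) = (v^2 + v - 20)/(v^2 + 3*v - 4)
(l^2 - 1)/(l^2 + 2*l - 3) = (l + 1)/(l + 3)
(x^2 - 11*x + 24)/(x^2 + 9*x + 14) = (x^2 - 11*x + 24)/(x^2 + 9*x + 14)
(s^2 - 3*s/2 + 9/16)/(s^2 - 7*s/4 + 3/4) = (s - 3/4)/(s - 1)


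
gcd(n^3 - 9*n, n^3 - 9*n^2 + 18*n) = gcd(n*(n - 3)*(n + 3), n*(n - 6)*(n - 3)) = n^2 - 3*n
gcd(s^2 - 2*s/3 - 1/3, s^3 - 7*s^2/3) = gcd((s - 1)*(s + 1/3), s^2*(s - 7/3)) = 1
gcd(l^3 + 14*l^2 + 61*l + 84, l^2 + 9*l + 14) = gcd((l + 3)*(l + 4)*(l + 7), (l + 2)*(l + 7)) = l + 7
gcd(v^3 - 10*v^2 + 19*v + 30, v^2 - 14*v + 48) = v - 6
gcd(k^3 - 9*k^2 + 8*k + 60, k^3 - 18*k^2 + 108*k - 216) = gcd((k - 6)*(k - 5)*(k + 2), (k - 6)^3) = k - 6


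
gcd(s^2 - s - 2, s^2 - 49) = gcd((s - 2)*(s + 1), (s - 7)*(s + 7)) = 1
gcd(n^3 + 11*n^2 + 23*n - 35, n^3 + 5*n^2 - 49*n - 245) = n^2 + 12*n + 35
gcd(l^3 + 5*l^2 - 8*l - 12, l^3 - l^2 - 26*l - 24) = l + 1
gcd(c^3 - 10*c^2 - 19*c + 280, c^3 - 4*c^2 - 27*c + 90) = c + 5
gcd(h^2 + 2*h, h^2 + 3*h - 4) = 1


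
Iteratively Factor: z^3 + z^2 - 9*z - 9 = (z + 3)*(z^2 - 2*z - 3) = (z + 1)*(z + 3)*(z - 3)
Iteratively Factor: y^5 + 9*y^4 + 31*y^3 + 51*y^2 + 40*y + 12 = (y + 2)*(y^4 + 7*y^3 + 17*y^2 + 17*y + 6) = (y + 2)*(y + 3)*(y^3 + 4*y^2 + 5*y + 2) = (y + 2)^2*(y + 3)*(y^2 + 2*y + 1) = (y + 1)*(y + 2)^2*(y + 3)*(y + 1)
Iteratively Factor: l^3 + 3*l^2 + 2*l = (l)*(l^2 + 3*l + 2) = l*(l + 1)*(l + 2)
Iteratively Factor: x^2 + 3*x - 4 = (x - 1)*(x + 4)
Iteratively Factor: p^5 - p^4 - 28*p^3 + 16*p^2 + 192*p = (p - 4)*(p^4 + 3*p^3 - 16*p^2 - 48*p) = p*(p - 4)*(p^3 + 3*p^2 - 16*p - 48) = p*(p - 4)*(p + 4)*(p^2 - p - 12) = p*(p - 4)^2*(p + 4)*(p + 3)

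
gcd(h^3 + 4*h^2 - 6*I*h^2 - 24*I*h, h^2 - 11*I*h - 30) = h - 6*I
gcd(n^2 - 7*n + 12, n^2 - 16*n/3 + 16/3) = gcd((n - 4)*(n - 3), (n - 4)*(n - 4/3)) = n - 4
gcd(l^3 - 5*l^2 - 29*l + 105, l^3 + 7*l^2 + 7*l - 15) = l + 5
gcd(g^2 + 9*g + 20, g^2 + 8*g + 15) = g + 5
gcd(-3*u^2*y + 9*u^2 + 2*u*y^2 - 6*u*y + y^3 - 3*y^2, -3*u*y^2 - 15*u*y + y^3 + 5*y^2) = 1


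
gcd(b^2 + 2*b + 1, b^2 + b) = b + 1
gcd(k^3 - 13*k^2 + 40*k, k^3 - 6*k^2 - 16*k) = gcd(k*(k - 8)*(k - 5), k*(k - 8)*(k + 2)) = k^2 - 8*k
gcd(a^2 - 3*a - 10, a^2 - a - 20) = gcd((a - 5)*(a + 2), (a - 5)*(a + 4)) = a - 5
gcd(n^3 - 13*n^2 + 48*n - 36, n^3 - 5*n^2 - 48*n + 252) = n^2 - 12*n + 36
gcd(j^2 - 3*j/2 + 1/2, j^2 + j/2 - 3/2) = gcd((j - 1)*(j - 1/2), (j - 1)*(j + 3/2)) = j - 1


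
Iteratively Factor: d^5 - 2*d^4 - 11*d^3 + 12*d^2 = (d)*(d^4 - 2*d^3 - 11*d^2 + 12*d) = d*(d + 3)*(d^3 - 5*d^2 + 4*d) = d^2*(d + 3)*(d^2 - 5*d + 4) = d^2*(d - 1)*(d + 3)*(d - 4)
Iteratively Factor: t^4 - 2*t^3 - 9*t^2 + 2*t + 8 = (t - 4)*(t^3 + 2*t^2 - t - 2) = (t - 4)*(t + 2)*(t^2 - 1) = (t - 4)*(t - 1)*(t + 2)*(t + 1)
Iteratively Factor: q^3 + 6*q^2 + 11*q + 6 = (q + 3)*(q^2 + 3*q + 2) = (q + 1)*(q + 3)*(q + 2)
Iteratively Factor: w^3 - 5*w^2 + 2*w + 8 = (w - 4)*(w^2 - w - 2) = (w - 4)*(w + 1)*(w - 2)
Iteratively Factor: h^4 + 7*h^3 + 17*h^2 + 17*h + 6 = (h + 3)*(h^3 + 4*h^2 + 5*h + 2) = (h + 2)*(h + 3)*(h^2 + 2*h + 1) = (h + 1)*(h + 2)*(h + 3)*(h + 1)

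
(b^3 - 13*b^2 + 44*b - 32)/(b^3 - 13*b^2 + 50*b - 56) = (b^2 - 9*b + 8)/(b^2 - 9*b + 14)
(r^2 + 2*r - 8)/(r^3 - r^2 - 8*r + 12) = (r + 4)/(r^2 + r - 6)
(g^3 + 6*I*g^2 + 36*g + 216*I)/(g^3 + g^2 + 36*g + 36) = (g + 6*I)/(g + 1)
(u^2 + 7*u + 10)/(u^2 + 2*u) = (u + 5)/u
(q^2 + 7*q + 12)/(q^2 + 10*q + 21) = (q + 4)/(q + 7)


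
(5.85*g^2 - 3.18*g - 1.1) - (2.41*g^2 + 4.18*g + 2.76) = 3.44*g^2 - 7.36*g - 3.86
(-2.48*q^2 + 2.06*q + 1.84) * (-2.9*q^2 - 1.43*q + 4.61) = 7.192*q^4 - 2.4276*q^3 - 19.7146*q^2 + 6.8654*q + 8.4824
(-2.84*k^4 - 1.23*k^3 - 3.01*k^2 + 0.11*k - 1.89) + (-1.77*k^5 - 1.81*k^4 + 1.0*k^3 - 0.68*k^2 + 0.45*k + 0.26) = -1.77*k^5 - 4.65*k^4 - 0.23*k^3 - 3.69*k^2 + 0.56*k - 1.63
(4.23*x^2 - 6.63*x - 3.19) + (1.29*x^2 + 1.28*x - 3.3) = 5.52*x^2 - 5.35*x - 6.49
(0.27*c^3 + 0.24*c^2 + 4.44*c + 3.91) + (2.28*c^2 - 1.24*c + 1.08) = 0.27*c^3 + 2.52*c^2 + 3.2*c + 4.99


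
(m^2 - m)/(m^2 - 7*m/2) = 2*(m - 1)/(2*m - 7)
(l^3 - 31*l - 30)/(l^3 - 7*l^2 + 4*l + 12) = (l + 5)/(l - 2)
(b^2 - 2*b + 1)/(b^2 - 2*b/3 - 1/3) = 3*(b - 1)/(3*b + 1)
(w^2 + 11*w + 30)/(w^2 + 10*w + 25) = (w + 6)/(w + 5)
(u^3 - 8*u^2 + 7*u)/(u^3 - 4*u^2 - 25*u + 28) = u/(u + 4)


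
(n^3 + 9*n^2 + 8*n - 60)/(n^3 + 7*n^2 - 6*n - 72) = (n^2 + 3*n - 10)/(n^2 + n - 12)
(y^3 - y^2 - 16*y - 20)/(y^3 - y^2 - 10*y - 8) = (y^2 - 3*y - 10)/(y^2 - 3*y - 4)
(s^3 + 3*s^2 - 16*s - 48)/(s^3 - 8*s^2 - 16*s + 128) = (s + 3)/(s - 8)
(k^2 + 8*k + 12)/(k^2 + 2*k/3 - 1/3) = 3*(k^2 + 8*k + 12)/(3*k^2 + 2*k - 1)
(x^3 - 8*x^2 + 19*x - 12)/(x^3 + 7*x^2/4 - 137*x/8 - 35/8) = 8*(x^3 - 8*x^2 + 19*x - 12)/(8*x^3 + 14*x^2 - 137*x - 35)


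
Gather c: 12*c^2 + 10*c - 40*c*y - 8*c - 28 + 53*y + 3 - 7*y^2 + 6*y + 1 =12*c^2 + c*(2 - 40*y) - 7*y^2 + 59*y - 24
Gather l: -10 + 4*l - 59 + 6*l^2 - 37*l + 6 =6*l^2 - 33*l - 63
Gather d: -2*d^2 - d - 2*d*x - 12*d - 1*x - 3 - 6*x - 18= -2*d^2 + d*(-2*x - 13) - 7*x - 21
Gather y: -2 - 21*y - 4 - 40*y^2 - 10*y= -40*y^2 - 31*y - 6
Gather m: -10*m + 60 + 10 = 70 - 10*m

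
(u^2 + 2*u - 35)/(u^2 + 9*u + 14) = (u - 5)/(u + 2)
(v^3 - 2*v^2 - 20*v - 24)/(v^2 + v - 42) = (v^2 + 4*v + 4)/(v + 7)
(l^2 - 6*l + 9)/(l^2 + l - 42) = (l^2 - 6*l + 9)/(l^2 + l - 42)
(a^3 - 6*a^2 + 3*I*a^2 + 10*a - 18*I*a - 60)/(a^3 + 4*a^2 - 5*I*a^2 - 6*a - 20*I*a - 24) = (a^2 + a*(-6 + 5*I) - 30*I)/(a^2 + a*(4 - 3*I) - 12*I)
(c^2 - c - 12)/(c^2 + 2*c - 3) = (c - 4)/(c - 1)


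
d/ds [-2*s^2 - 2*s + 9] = -4*s - 2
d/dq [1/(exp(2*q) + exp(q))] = (-2*exp(q) - 1)*exp(-q)/(exp(q) + 1)^2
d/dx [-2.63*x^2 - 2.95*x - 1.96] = -5.26*x - 2.95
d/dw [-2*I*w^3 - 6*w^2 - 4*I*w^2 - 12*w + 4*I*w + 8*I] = -6*I*w^2 - w*(12 + 8*I) - 12 + 4*I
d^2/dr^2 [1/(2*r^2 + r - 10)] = 2*(-4*r^2 - 2*r + (4*r + 1)^2 + 20)/(2*r^2 + r - 10)^3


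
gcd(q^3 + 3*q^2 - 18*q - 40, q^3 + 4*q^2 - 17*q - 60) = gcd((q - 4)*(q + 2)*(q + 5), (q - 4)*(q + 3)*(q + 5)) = q^2 + q - 20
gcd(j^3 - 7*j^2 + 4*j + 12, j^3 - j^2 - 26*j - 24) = j^2 - 5*j - 6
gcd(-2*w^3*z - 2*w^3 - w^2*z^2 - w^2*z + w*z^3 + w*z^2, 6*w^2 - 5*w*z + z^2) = -2*w + z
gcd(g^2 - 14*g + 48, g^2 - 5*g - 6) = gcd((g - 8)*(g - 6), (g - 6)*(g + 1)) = g - 6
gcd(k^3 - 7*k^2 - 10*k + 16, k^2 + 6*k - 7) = k - 1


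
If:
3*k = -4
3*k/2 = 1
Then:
No Solution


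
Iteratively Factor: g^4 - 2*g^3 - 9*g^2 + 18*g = (g - 2)*(g^3 - 9*g) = (g - 2)*(g + 3)*(g^2 - 3*g) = (g - 3)*(g - 2)*(g + 3)*(g)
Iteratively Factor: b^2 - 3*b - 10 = (b + 2)*(b - 5)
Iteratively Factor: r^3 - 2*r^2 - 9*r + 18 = (r + 3)*(r^2 - 5*r + 6) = (r - 3)*(r + 3)*(r - 2)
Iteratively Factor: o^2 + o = (o)*(o + 1)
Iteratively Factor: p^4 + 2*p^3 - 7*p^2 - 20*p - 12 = (p - 3)*(p^3 + 5*p^2 + 8*p + 4) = (p - 3)*(p + 2)*(p^2 + 3*p + 2) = (p - 3)*(p + 2)^2*(p + 1)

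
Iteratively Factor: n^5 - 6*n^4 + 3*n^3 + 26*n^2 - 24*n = (n - 1)*(n^4 - 5*n^3 - 2*n^2 + 24*n) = (n - 4)*(n - 1)*(n^3 - n^2 - 6*n) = (n - 4)*(n - 1)*(n + 2)*(n^2 - 3*n) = n*(n - 4)*(n - 1)*(n + 2)*(n - 3)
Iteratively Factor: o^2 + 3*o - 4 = (o - 1)*(o + 4)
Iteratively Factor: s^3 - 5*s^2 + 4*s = (s)*(s^2 - 5*s + 4) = s*(s - 4)*(s - 1)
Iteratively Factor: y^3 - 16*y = (y - 4)*(y^2 + 4*y) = (y - 4)*(y + 4)*(y)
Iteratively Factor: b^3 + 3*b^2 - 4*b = (b - 1)*(b^2 + 4*b) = b*(b - 1)*(b + 4)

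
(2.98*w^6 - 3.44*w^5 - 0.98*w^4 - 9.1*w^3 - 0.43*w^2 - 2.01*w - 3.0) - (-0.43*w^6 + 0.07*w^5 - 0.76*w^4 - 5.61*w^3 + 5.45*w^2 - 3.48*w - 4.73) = 3.41*w^6 - 3.51*w^5 - 0.22*w^4 - 3.49*w^3 - 5.88*w^2 + 1.47*w + 1.73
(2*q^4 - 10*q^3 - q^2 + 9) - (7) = 2*q^4 - 10*q^3 - q^2 + 2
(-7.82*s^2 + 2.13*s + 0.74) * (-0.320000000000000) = 2.5024*s^2 - 0.6816*s - 0.2368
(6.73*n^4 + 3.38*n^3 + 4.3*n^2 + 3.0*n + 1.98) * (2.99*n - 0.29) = 20.1227*n^5 + 8.1545*n^4 + 11.8768*n^3 + 7.723*n^2 + 5.0502*n - 0.5742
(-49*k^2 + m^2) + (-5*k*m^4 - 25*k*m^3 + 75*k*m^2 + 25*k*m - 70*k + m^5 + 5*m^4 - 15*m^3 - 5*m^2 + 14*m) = -49*k^2 - 5*k*m^4 - 25*k*m^3 + 75*k*m^2 + 25*k*m - 70*k + m^5 + 5*m^4 - 15*m^3 - 4*m^2 + 14*m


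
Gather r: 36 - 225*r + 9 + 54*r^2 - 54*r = 54*r^2 - 279*r + 45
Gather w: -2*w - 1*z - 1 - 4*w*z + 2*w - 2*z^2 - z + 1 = -4*w*z - 2*z^2 - 2*z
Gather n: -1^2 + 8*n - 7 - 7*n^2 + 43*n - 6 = -7*n^2 + 51*n - 14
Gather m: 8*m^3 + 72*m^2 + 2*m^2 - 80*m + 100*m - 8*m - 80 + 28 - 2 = 8*m^3 + 74*m^2 + 12*m - 54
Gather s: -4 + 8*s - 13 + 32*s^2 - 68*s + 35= 32*s^2 - 60*s + 18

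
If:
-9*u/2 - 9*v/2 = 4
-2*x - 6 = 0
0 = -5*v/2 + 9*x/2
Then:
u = 203/45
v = -27/5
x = -3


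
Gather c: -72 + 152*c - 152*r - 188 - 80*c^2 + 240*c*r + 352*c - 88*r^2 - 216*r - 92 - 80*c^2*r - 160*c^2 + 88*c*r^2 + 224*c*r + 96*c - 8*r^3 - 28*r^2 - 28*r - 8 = c^2*(-80*r - 240) + c*(88*r^2 + 464*r + 600) - 8*r^3 - 116*r^2 - 396*r - 360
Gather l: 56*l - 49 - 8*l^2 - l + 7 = -8*l^2 + 55*l - 42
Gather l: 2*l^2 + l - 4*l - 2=2*l^2 - 3*l - 2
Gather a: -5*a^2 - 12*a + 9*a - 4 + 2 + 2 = -5*a^2 - 3*a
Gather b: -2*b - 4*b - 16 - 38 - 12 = -6*b - 66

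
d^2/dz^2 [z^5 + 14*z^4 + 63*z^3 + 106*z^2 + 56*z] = 20*z^3 + 168*z^2 + 378*z + 212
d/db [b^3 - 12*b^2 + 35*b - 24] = 3*b^2 - 24*b + 35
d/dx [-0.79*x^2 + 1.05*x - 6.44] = 1.05 - 1.58*x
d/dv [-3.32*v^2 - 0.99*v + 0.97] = -6.64*v - 0.99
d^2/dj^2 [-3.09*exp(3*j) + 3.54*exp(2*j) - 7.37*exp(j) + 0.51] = (-27.81*exp(2*j) + 14.16*exp(j) - 7.37)*exp(j)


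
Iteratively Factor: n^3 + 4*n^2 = (n)*(n^2 + 4*n) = n^2*(n + 4)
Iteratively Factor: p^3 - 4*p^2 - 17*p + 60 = (p - 3)*(p^2 - p - 20) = (p - 5)*(p - 3)*(p + 4)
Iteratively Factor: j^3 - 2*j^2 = (j)*(j^2 - 2*j) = j*(j - 2)*(j)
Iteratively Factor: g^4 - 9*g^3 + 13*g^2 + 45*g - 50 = (g + 2)*(g^3 - 11*g^2 + 35*g - 25) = (g - 5)*(g + 2)*(g^2 - 6*g + 5) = (g - 5)*(g - 1)*(g + 2)*(g - 5)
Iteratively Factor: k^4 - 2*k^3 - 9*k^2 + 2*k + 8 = (k - 1)*(k^3 - k^2 - 10*k - 8) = (k - 1)*(k + 1)*(k^2 - 2*k - 8) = (k - 4)*(k - 1)*(k + 1)*(k + 2)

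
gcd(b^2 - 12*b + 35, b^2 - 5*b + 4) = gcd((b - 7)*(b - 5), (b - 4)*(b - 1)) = 1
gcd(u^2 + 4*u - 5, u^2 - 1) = u - 1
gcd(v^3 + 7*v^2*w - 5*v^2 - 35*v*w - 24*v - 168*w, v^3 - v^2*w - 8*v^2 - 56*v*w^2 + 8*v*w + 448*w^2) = v^2 + 7*v*w - 8*v - 56*w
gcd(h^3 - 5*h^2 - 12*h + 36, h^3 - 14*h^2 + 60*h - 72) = h^2 - 8*h + 12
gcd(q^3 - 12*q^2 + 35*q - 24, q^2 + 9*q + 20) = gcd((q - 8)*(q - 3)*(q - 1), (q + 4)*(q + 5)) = 1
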